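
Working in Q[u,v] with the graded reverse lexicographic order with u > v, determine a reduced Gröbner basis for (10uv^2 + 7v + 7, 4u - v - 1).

f_1 = 10uv^2 + 7v + 7, LT = uv^2.
f_2 = 4u - v - 1, LT = u.

S(f_1,f_2): lcm = uv^2. S = 1/4v^3 + 1/4v^2 + 7/10v + 7/10.
  leading term v^3: no divisor's leading term divides it; move 1/4v^3 to the remainder.
  leading term v^2: no divisor's leading term divides it; move 1/4v^2 to the remainder.
  leading term v: no divisor's leading term divides it; move 7/10v to the remainder.
  leading term 1: no divisor's leading term divides it; move 7/10 to the remainder.
  remainder 1/4v^3 + 1/4v^2 + 7/10v + 7/10 ≠ 0; add g_3 = 1/4v^3 + 1/4v^2 + 7/10v + 7/10 to the basis.

The other S-polynomials (S(f_1,g_3), S(f_2,g_3)) all reduce to 0 modulo the current basis, so we have a Gröbner basis.
Inter-reduce: drop elements whose leading term is divisible by another's, tail-reduce, and make monic.

G = {v^3 + v^2 + 14/5v + 14/5, u - 1/4v - 1/4}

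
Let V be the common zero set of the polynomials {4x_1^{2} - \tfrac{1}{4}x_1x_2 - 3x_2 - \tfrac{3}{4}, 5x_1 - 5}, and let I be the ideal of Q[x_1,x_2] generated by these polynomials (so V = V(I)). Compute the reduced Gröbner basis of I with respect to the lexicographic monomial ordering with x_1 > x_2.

This is the nonlinear analogue of row-reducing a linear system.

f_1 = 4x_1^{2} - \tfrac{1}{4}x_1x_2 - 3x_2 - \tfrac{3}{4}, LT = x_1^{2}.
f_2 = 5x_1 - 5, LT = x_1.

S(f_1,f_2): lcm = x_1^{2}. S = -\tfrac{1}{16}x_1x_2 + x_1 - \tfrac{3}{4}x_2 - \tfrac{3}{16}.
  leading term x_1x_2: subtract (-\tfrac{1}{80}x_2)·f_2 from -\tfrac{1}{16}x_1x_2 + x_1 - \tfrac{3}{4}x_2 - \tfrac{3}{16} → x_1 - \tfrac{13}{16}x_2 - \tfrac{3}{16}
  leading term x_1: subtract (\tfrac{1}{5})·f_2 from x_1 - \tfrac{13}{16}x_2 - \tfrac{3}{16} → -\tfrac{13}{16}x_2 + \tfrac{13}{16}
  leading term x_2: no divisor's leading term divides it; move -\tfrac{13}{16}x_2 to the remainder.
  leading term 1: no divisor's leading term divides it; move \tfrac{13}{16} to the remainder.
  remainder -\tfrac{13}{16}x_2 + \tfrac{13}{16} ≠ 0; add g_3 = -\tfrac{13}{16}x_2 + \tfrac{13}{16} to the basis.

The other S-polynomials (S(f_1,g_3), S(f_2,g_3)) all reduce to 0 modulo the current basis, so we have a Gröbner basis.
Inter-reduce: drop elements whose leading term is divisible by another's, tail-reduce, and make monic.

G = {x_1 - 1, x_2 - 1}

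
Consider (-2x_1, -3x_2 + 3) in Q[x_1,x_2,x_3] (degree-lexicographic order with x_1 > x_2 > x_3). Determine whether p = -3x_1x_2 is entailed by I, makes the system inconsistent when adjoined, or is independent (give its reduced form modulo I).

-3x_1x_2 lies in I (it reduces to 0).

First compute the reduced Gröbner basis of I by Buchberger's algorithm.
f_1 = -2x_1, LT = x_1.
f_2 = -3x_2 + 3, LT = x_2.

S(f_1,f_2): leading monomials are coprime, so the S-polynomial reduces to 0 (Buchberger's first criterion).
Every S-polynomial of the final basis reduces to 0, so we have a Gröbner basis.
Inter-reduce: drop elements whose leading term is divisible by another's, tail-reduce, and make monic.
Reduced Gröbner basis: {x_1, x_2 - 1}.
Label its elements g_1 = x_1, g_2 = x_2 - 1.

Reduce p = -3x_1x_2 modulo G:
  leading term x_1x_2: subtract (-3x_2)·g_1 from -3x_1x_2 → 0
  normal form = 0.
Since the normal form is 0, p ∈ I.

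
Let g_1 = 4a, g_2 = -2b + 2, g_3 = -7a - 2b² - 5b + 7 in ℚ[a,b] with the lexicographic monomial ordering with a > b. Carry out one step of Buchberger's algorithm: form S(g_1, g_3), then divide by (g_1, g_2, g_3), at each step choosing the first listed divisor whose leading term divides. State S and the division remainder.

S(g_1, g_3) = -2/7b² - 5/7b + 1; remainder on division = 0.

lcm(LM(g_1), LM(g_3)) = a.
S = (lcm/LT(g_1))·g_1 − (lcm/LT(g_3))·g_3 = -2/7b² - 5/7b + 1.
Reduce S modulo (g_1, g_2, g_3) in that order:
  leading term b²: subtract (1/7b)·g_2 from -2/7b² - 5/7b + 1 → -b + 1
  leading term b: subtract (½)·g_2 from -b + 1 → 0
The remainder is 0, so this S-polynomial contributes no new basis element.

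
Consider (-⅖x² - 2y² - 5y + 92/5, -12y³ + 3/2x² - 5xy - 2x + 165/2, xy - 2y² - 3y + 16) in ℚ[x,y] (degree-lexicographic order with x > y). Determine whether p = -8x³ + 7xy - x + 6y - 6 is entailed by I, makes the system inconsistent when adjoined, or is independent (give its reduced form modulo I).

First compute the reduced Gröbner basis of I by Buchberger's algorithm.
f_1 = -⅖x² - 2y² - 5y + 92/5, LT = x².
f_2 = -12y³ + 3/2x² - 5xy - 2x + 165/2, LT = y³.
f_3 = xy - 2y² - 3y + 16, LT = xy.

S(f_1,f_3): lcm = x²y. S = 2xy² + 5y³ + 3xy + 25/2y² - 16x - 46y.
  leading term xy²: subtract (2y)·f_3 from 2xy² + 5y³ + 3xy + 25/2y² - 16x - 46y → 9y³ + 3xy + 37/2y² - 16x - 78y
  leading term y³: subtract (-¾)·f_2 from 9y³ + 3xy + 37/2y² - 16x - 78y → 9/8x² - ¾xy + 37/2y² - 35/2x - 78y + 495/8
  leading term x²: subtract (-45/16)·f_1 from 9/8x² - ¾xy + 37/2y² - 35/2x - 78y + 495/8 → -¾xy + 103/8y² - 35/2x - 1473/16y + 909/8
  leading term xy: subtract (-¾)·f_3 from -¾xy + 103/8y² - 35/2x - 1473/16y + 909/8 → 91/8y² - 35/2x - 1509/16y + 1005/8
  leading term y²: no divisor's leading term divides it; move 91/8y² to the remainder.
  leading term x: no divisor's leading term divides it; move -35/2x to the remainder.
  leading term y: no divisor's leading term divides it; move -1509/16y to the remainder.
  leading term 1: no divisor's leading term divides it; move 1005/8 to the remainder.
  remainder 91/8y² - 35/2x - 1509/16y + 1005/8 ≠ 0; add h_4 = 91/8y² - 35/2x - 1509/16y + 1005/8 to the basis.

S(f_2,f_3): lcm = xy³. S = 2y⁴ - ⅛x³ + 5/12x²y + 3y³ + ⅙x² - 16y² - 55/8x.
  leading term y⁴: subtract (-⅙y)·f_2 from 2y⁴ - ⅛x³ + 5/12x²y + 3y³ + ⅙x² - 16y² - 55/8x → -⅛x³ + ⅔x²y - ⅚xy² + 3y³ + ⅙x² - ⅓xy - 16y² - 55/8x + 55/4y
  leading term x³: subtract (5/16x)·f_1 from -⅛x³ + ⅔x²y - ⅚xy² + 3y³ + ⅙x² - ⅓xy - 16y² - 55/8x + 55/4y → ⅔x²y - 5/24xy² + 3y³ + ⅙x² + 59/48xy - 16y² - 101/8x + 55/4y
  leading term x²y: subtract (-5/3y)·f_1 from ⅔x²y - 5/24xy² + 3y³ + ⅙x² + 59/48xy - 16y² - 101/8x + 55/4y → -5/24xy² - ⅓y³ + ⅙x² + 59/48xy - 73/3y² - 101/8x + 533/12y
  leading term xy²: subtract (-5/24y)·f_3 from -5/24xy² - ⅓y³ + ⅙x² + 59/48xy - 73/3y² - 101/8x + 533/12y → -¾y³ + ⅙x² + 59/48xy - 599/24y² - 101/8x + 191/4y
  leading term y³: subtract (1/16)·f_2 from -¾y³ + ⅙x² + 59/48xy - 599/24y² - 101/8x + 191/4y → 7/96x² + 37/24xy - 599/24y² - 25/2x + 191/4y - 165/32
  leading term x²: subtract (-35/192)·f_1 from 7/96x² + 37/24xy - 599/24y² - 25/2x + 191/4y - 165/32 → 37/24xy - 2431/96y² - 25/2x + 8993/192y - 173/96
  leading term xy: subtract (37/24)·f_3 from 37/24xy - 2431/96y² - 25/2x + 8993/192y - 173/96 → -2135/96y² - 25/2x + 9881/192y - 847/32
  leading term y²: subtract (-305/156)·h_4 from -2135/96y² - 25/2x + 9881/192y - 847/32 → -14575/312x - 20737/156y + 22791/104
  leading term x: no divisor's leading term divides it; move -14575/312x to the remainder.
  leading term y: no divisor's leading term divides it; move -20737/156y to the remainder.
  leading term 1: no divisor's leading term divides it; move 22791/104 to the remainder.
  remainder -14575/312x - 20737/156y + 22791/104 ≠ 0; add h_5 = -14575/312x - 20737/156y + 22791/104 to the basis.

S(f_2,h_4): lcm = y³. S = -⅛x² + 305/156xy + 1509/182y² + ⅙x - 1005/91y - 55/8.
  leading term x²: subtract (5/16)·f_1 from -⅛x² + 305/156xy + 1509/182y² + ⅙x - 1005/91y - 55/8 → 305/156xy + 6491/728y² + ⅙x - 13805/1456y - 101/8
  leading term xy: subtract (305/156)·f_3 from 305/156xy + 6491/728y² + ⅙x - 13805/1456y - 101/8 → 28013/2184y² + ⅙x - 405/112y - 13699/312
  leading term y²: subtract (28013/24843)·h_4 from 28013/2184y² + ⅙x - 405/112y - 13699/312 → 70624/3549x + 850714/8281y - 4609916/24843
  leading term x: subtract (-564992/1326325)·h_5 from 70624/3549x + 850714/8281y - 4609916/24843 → 1284157786/27852825y - 2568315572/27852825
  leading term y: no divisor's leading term divides it; move 1284157786/27852825y to the remainder.
  leading term 1: no divisor's leading term divides it; move -2568315572/27852825 to the remainder.
  remainder 1284157786/27852825y - 2568315572/27852825 ≠ 0; add h_6 = 1284157786/27852825y - 2568315572/27852825 to the basis.

The other S-polynomials (S(f_1,f_2), S(f_1,h_4), S(f_3,h_4), S(f_1,h_5), S(f_2,h_5), S(f_3,h_5), S(h_4,h_5), S(f_1,h_6), S(f_2,h_6), S(f_3,h_6), S(h_4,h_6), S(h_5,h_6)) all reduce to 0 modulo the current basis, so we have a Gröbner basis.
Inter-reduce: drop elements whose leading term is divisible by another's, tail-reduce, and make monic.
Reduced Gröbner basis: {x + 1, y - 2}.
Label its elements g_1 = x + 1, g_2 = y - 2.

Reduce p = -8x³ + 7xy - x + 6y - 6 modulo G:
  leading term x³: subtract (-8x²)·g_1 from -8x³ + 7xy - x + 6y - 6 → 8x² + 7xy - x + 6y - 6
  leading term x²: subtract (8x)·g_1 from 8x² + 7xy - x + 6y - 6 → 7xy - 9x + 6y - 6
  leading term xy: subtract (7y)·g_1 from 7xy - 9x + 6y - 6 → -9x - y - 6
  leading term x: subtract (-9)·g_1 from -9x - y - 6 → -y + 3
  leading term y: subtract (-1)·g_2 from -y + 3 → 1
  leading term 1: no divisor's leading term divides it; move 1 to the remainder.
  normal form = 1.
The normal form is nonzero, so p ∉ I. Since p minus its normal form lies in I, I + (p) = I + (r) where r = 1; decide whether this ideal is the whole ring.
Here r = 1 is a nonzero constant, hence a unit: 1 ∈ I + (p), the Gröbner basis of I + (p) is {1}, and the enlarged system has no common solution — adjoining p is inconsistent.

Adjoining -8x³ + 7xy - x + 6y - 6 makes the ideal the whole ring: the system is inconsistent.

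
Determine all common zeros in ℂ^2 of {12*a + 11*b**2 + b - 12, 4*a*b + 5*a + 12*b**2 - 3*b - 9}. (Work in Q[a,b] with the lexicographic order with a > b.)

Compute a lex Gröbner basis by Buchberger's algorithm.
f_1 = 12*a + 11*b**2 + b - 12, LT = a.
f_2 = 4*a*b + 5*a + 12*b**2 - 3*b - 9, LT = a*b.

S(f_1,f_2): lcm = a*b. S = -5/4*a + 11/12*b**3 - 35/12*b**2 - 1/4*b + 9/4.
  leading term a: subtract (-5/48)·f_1 from -5/4*a + 11/12*b**3 - 35/12*b**2 - 1/4*b + 9/4 → 11/12*b**3 - 85/48*b**2 - 7/48*b + 1
  leading term b**3: no divisor's leading term divides it; move 11/12*b**3 to the remainder.
  leading term b**2: no divisor's leading term divides it; move -85/48*b**2 to the remainder.
  leading term b: no divisor's leading term divides it; move -7/48*b to the remainder.
  leading term 1: no divisor's leading term divides it; move 1 to the remainder.
  remainder 11/12*b**3 - 85/48*b**2 - 7/48*b + 1 ≠ 0; add h_3 = 11/12*b**3 - 85/48*b**2 - 7/48*b + 1 to the basis.

S(f_1,h_3): leading monomials are coprime, so the S-polynomial reduces to 0 (Buchberger's first criterion).
S(f_2,h_3): lcm = a*b**3. S = 35/11*a*b**2 + 7/44*a*b - 12/11*a + 3*b**4 - 3/4*b**3 - 9/4*b**2.
  leading term a*b**2: subtract (35/132*b**2)·f_1 from 35/11*a*b**2 + 7/44*a*b - 12/11*a + 3*b**4 - 3/4*b**3 - 9/4*b**2 → 7/44*a*b - 12/11*a + 1/12*b**4 - 67/66*b**3 + 41/44*b**2
  leading term a*b: subtract (7/528*b)·f_1 from 7/44*a*b - 12/11*a + 1/12*b**4 - 67/66*b**3 + 41/44*b**2 → -12/11*a + 1/12*b**4 - 613/528*b**3 + 485/528*b**2 + 7/44*b
  leading term a: subtract (-1/11)·f_1 from -12/11*a + 1/12*b**4 - 613/528*b**3 + 485/528*b**2 + 7/44*b → 1/12*b**4 - 613/528*b**3 + 1013/528*b**2 + 1/4*b - 12/11
  leading term b**4: subtract (1/11*b)·h_3 from 1/12*b**4 - 613/528*b**3 + 1013/528*b**2 + 1/4*b - 12/11 → -b**3 + 85/44*b**2 + 7/44*b - 12/11
  leading term b**3: subtract (-12/11)·h_3 from -b**3 + 85/44*b**2 + 7/44*b - 12/11 → 0
  remainder 0.

Every S-polynomial of the final basis reduces to 0, so we have a Gröbner basis.
Inter-reduce: drop elements whose leading term is divisible by another's, tail-reduce, and make monic.
Reduced Gröbner basis: {a + 11/12*b**2 + 1/12*b - 1, b**3 - 85/44*b**2 - 7/44*b + 12/11}.

A lex Gröbner basis eliminates variables successively. Here b**3 - 85/44*b**2 - 7/44*b + 12/11 depends only on b, with roots {1, 41/88 - sqrt(10129)/88, 41/88 + sqrt(10129)/88}; lifting each root through the earlier basis elements recovers the full solutions.
  b = 1: the earlier basis element becomes a = 0, giving a = 0 — point (0, 1).
  b = 41/88 - sqrt(10129)/88: the earlier basis element becomes a - 15*sqrt(10129)/1408 + 615/1408 = 0, giving a = -615/1408 + 15*sqrt(10129)/1408 — point (-615/1408 + 15*sqrt(10129)/1408, 41/88 - sqrt(10129)/88).
  b = 41/88 + sqrt(10129)/88: the earlier basis element becomes a + 615/1408 + 15*sqrt(10129)/1408 = 0, giving a = -15*sqrt(10129)/1408 - 615/1408 — point (-15*sqrt(10129)/1408 - 615/1408, 41/88 + sqrt(10129)/88).
Check: every point annihilates each of the original generators.

{(0, 1), (-615/1408 + 15*sqrt(10129)/1408, 41/88 - sqrt(10129)/88), (-15*sqrt(10129)/1408 - 615/1408, 41/88 + sqrt(10129)/88)}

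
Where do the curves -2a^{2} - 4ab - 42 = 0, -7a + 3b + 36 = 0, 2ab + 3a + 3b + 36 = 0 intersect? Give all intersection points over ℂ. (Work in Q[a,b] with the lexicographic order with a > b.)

{(3, -5)}

Compute a lex Gröbner basis by Buchberger's algorithm.
f_1 = -2a^{2} - 4ab - 42, LT = a^{2}.
f_2 = -7a + 3b + 36, LT = a.
f_3 = 2ab + 3a + 3b + 36, LT = ab.

S(f_1,f_2): lcm = a^{2}. S = \tfrac{17}{7}ab + \tfrac{36}{7}a + 21.
  reduce S modulo (f_1, f_2, f_3):
  remainder \tfrac{51}{49}b^{2} + \tfrac{720}{49}b + \tfrac{2325}{49} ≠ 0; add h_4 = \tfrac{51}{49}b^{2} + \tfrac{720}{49}b + \tfrac{2325}{49} to the basis.

S(f_1,f_3): lcm = a^{2}b. S = -\tfrac{3}{2}a^{2} + 2ab^{2} - \tfrac{3}{2}ab - 18a + 21b.
  reduce S modulo (f_1, f_2, f_3, h_4):
  remainder -\tfrac{441}{289}b - \tfrac{2205}{289} ≠ 0; add h_5 = -\tfrac{441}{289}b - \tfrac{2205}{289} to the basis.

The other S-polynomials (S(f_2,f_3), S(f_1,h_4), S(f_2,h_4), S(f_3,h_4), S(f_1,h_5), S(f_2,h_5), S(f_3,h_5), S(h_4,h_5)) all reduce to 0 modulo the current basis, so we have a Gröbner basis.
Inter-reduce: drop elements whose leading term is divisible by another's, tail-reduce, and make monic.
Reduced Gröbner basis: {a - 3, b + 5}.

Since the basis is lex-ordered, b + 5 is univariate in b. Its roots are {-5}. Back-substituting each root into the other basis elements fixes the other coordinates.
  b = -5: the earlier basis element becomes a - 3 = 0, giving a = 3 — point (3, -5).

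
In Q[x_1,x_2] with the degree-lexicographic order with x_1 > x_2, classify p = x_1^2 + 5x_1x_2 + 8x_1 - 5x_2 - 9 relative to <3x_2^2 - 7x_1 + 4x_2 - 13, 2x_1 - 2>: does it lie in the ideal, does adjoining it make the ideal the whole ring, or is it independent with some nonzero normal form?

First compute the reduced Gröbner basis of I by Buchberger's algorithm.
f_1 = 3x_2^2 - 7x_1 + 4x_2 - 13, LT = x_2^2.
f_2 = 2x_1 - 2, LT = x_1.

The S-polynomials (S(f_1,f_2)) all reduce to 0 modulo the current basis, so we have a Gröbner basis.
Inter-reduce: drop elements whose leading term is divisible by another's, tail-reduce, and make monic.
Reduced Gröbner basis: {x_2^2 + 4/3x_2 - 20/3, x_1 - 1}.
Label its elements g_1 = x_2^2 + 4/3x_2 - 20/3, g_2 = x_1 - 1.

Reduce p = x_1^2 + 5x_1x_2 + 8x_1 - 5x_2 - 9 modulo G:
  leading term x_1^2: subtract (x_1)·g_2 from x_1^2 + 5x_1x_2 + 8x_1 - 5x_2 - 9 → 5x_1x_2 + 9x_1 - 5x_2 - 9
  leading term x_1x_2: subtract (5x_2)·g_2 from 5x_1x_2 + 9x_1 - 5x_2 - 9 → 9x_1 - 9
  leading term x_1: subtract (9)·g_2 from 9x_1 - 9 → 0
  normal form = 0.
Since the normal form is 0, p ∈ I.

x_1^2 + 5x_1x_2 + 8x_1 - 5x_2 - 9 lies in I (it reduces to 0).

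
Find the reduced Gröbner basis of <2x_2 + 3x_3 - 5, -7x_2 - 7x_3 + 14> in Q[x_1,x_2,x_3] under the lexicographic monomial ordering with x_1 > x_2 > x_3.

f_1 = 2x_2 + 3x_3 - 5, LT = x_2.
f_2 = -7x_2 - 7x_3 + 14, LT = x_2.

S(f_1,f_2): lcm = x_2. S = 1/2x_3 - 1/2.
  leading term x_3: no divisor's leading term divides it; move 1/2x_3 to the remainder.
  leading term 1: no divisor's leading term divides it; move -1/2 to the remainder.
  remainder 1/2x_3 - 1/2 ≠ 0; add g_3 = 1/2x_3 - 1/2 to the basis.

The other S-polynomials (S(f_1,g_3), S(f_2,g_3)) all reduce to 0 modulo the current basis, so we have a Gröbner basis.
Inter-reduce: drop elements whose leading term is divisible by another's, tail-reduce, and make monic.

G = {x_2 - 1, x_3 - 1}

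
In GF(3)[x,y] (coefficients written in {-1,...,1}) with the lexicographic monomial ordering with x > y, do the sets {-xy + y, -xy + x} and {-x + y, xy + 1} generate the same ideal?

No, the ideals differ.

Equality of ideals is decidable: compute both reduced Gröbner bases (unique for the ordering) and check whether they agree.
Buchberger on the first generating set:
f_1 = -xy + y, LT = xy.
f_2 = -xy + x, LT = xy.

S(f_1,f_2): lcm = xy. S = x - y.
  leading term x: no divisor's leading term divides it; move x to the remainder.
  leading term y: no divisor's leading term divides it; move -y to the remainder.
  remainder x - y ≠ 0; add g_3 = x - y to the basis.

S(f_1,g_3): lcm = xy. S = y^{2} - y.
  leading term y^{2}: no divisor's leading term divides it; move y^{2} to the remainder.
  leading term y: no divisor's leading term divides it; move -y to the remainder.
  remainder y^{2} - y ≠ 0; add g_4 = y^{2} - y to the basis.

S(f_2,g_3): lcm = xy. S = -x + y^{2}.
  leading term x: subtract (-1)·g_3 from -x + y^{2} → y^{2} - y
  leading term y^{2}: subtract (1)·g_4 from y^{2} - y → 0
  remainder 0.

S(f_1,g_4): lcm = xy^{2}. S = xy - y^{2}.
  leading term xy: subtract (-1)·f_1 from xy - y^{2} → -y^{2} + y
  leading term y^{2}: subtract (-1)·g_4 from -y^{2} + y → 0
  remainder 0.

S(f_2,g_4): lcm = xy^{2}. S = 0.
  remainder 0.

S(g_3,g_4): leading monomials are coprime, so the S-polynomial reduces to 0 (Buchberger's first criterion).
Every S-polynomial of the final basis reduces to 0, so we have a Gröbner basis.
Inter-reduce: drop elements whose leading term is divisible by another's, tail-reduce, and make monic.
Reduced Gröbner basis: {x - y, y^{2} - y}.

Buchberger on the second generating set:
h_1 = -x + y, LT = x.
h_2 = xy + 1, LT = xy.

S(h_1,h_2): lcm = xy. S = -y^{2} - 1.
  leading term y^{2}: no divisor's leading term divides it; move -y^{2} to the remainder.
  leading term 1: no divisor's leading term divides it; move -1 to the remainder.
  remainder -y^{2} - 1 ≠ 0; add k_3 = -y^{2} - 1 to the basis.

S(h_1,k_3): leading monomials are coprime, so the S-polynomial reduces to 0 (Buchberger's first criterion).
S(h_2,k_3): lcm = xy^{2}. S = -x + y.
  leading term x: subtract (1)·h_1 from -x + y → 0
  remainder 0.

Every S-polynomial of the final basis reduces to 0, so we have a Gröbner basis.
Inter-reduce: drop elements whose leading term is divisible by another's, tail-reduce, and make monic.
Reduced Gröbner basis: {x - y, y^{2} + 1}.

Since the reduced bases disagree, the two ideals are not the same.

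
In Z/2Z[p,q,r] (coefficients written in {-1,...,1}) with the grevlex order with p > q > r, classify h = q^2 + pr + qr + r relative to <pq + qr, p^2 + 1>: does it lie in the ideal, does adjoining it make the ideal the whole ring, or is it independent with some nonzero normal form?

First compute the reduced Gröbner basis of I by Buchberger's algorithm.
f_1 = pq + qr, LT = pq.
f_2 = p^2 + 1, LT = p^2.

S(f_1,f_2): lcm = p^2q. S = pqr + q.
  leading term pqr: subtract (r)·f_1 from pqr + q → qr^2 + q
  leading term qr^2: no divisor's leading term divides it; move qr^2 to the remainder.
  leading term q: no divisor's leading term divides it; move q to the remainder.
  remainder qr^2 + q ≠ 0; add k_3 = qr^2 + q to the basis.

The other S-polynomials (S(f_1,k_3), S(f_2,k_3)) all reduce to 0 modulo the current basis, so we have a Gröbner basis.
Inter-reduce: drop elements whose leading term is divisible by another's, tail-reduce, and make monic.
Reduced Gröbner basis: {qr^2 + q, p^2 + 1, pq + qr}.
Label its elements g_1 = qr^2 + q, g_2 = p^2 + 1, g_3 = pq + qr.

Reduce h = q^2 + pr + qr + r modulo G:
  leading term q^2: no divisor's leading term divides it; move q^2 to the remainder.
  leading term pr: no divisor's leading term divides it; move pr to the remainder.
  leading term qr: no divisor's leading term divides it; move qr to the remainder.
  leading term r: no divisor's leading term divides it; move r to the remainder.
  normal form = q^2 + pr + qr + r.
The normal form is nonzero, so h ∉ I. Since h minus its normal form lies in I, I + (h) = I + (n) where n = q^2 + pr + qr + r; decide whether this ideal is the whole ring.
Run Buchberger on G together with n (pairs among the g_i already reduce to 0 since G is a Gröbner basis):
g_1 = qr^2 + q, LT = qr^2.
g_2 = p^2 + 1, LT = p^2.
g_3 = pq + qr, LT = pq.
n = q^2 + pr + qr + r, LT = q^2.

S(g_1,n): lcm = q^2r^2. S = pr^3 + qr^3 + r^3 + q^2.
  leading term pr^3: no divisor's leading term divides it; move pr^3 to the remainder.
  leading term qr^3: subtract (r)·g_1 from qr^3 + r^3 + q^2 → r^3 + q^2 + qr
  leading term r^3: no divisor's leading term divides it; move r^3 to the remainder.
  leading term q^2: subtract (1)·n from q^2 + qr → pr + r
  leading term pr: no divisor's leading term divides it; move pr to the remainder.
  leading term r: no divisor's leading term divides it; move r to the remainder.
  remainder pr^3 + r^3 + pr + r ≠ 0; add m_5 = pr^3 + r^3 + pr + r to the basis.

S(g_3,n): lcm = pq^2. S = p^2r + pqr + q^2r + pr.
  leading term p^2r: subtract (r)·g_2 from p^2r + pqr + q^2r + pr → pqr + q^2r + pr + r
  leading term pqr: subtract (r)·g_3 from pqr + q^2r + pr + r → q^2r + qr^2 + pr + r
  leading term q^2r: subtract (r)·n from q^2r + qr^2 + pr + r → pr^2 + pr + r^2 + r
  leading term pr^2: no divisor's leading term divides it; move pr^2 to the remainder.
  leading term pr: no divisor's leading term divides it; move pr to the remainder.
  leading term r^2: no divisor's leading term divides it; move r^2 to the remainder.
  leading term r: no divisor's leading term divides it; move r to the remainder.
  remainder pr^2 + pr + r^2 + r ≠ 0; add m_6 = pr^2 + pr + r^2 + r to the basis.

The other S-polynomials (S(g_1,g_2), S(g_1,g_3), S(g_2,g_3), S(g_2,n), S(g_1,m_5), S(g_2,m_5), S(g_3,m_5), S(n,m_5), S(g_1,m_6), S(g_2,m_6), S(g_3,m_6), S(n,m_6), S(m_5,m_6)) all reduce to 0 modulo the current basis, so we have a Gröbner basis.
Inter-reduce: drop elements whose leading term is divisible by another's, tail-reduce, and make monic.
Reduced Gröbner basis: {pr^2 + pr + r^2 + r, qr^2 + q, p^2 + 1, pq + qr, q^2 + pr + qr + r}.
The reduced Gröbner basis of I + (h) is {pr^2 + pr + r^2 + r, qr^2 + q, p^2 + 1, pq + qr, q^2 + pr + qr + r} ≠ {1}, a proper ideal, so the enlarged system stays consistent: h is independent of I, with normal form q^2 + pr + qr + r.

q^2 + pr + qr + r is independent of I; its normal form modulo I is q^2 + pr + qr + r.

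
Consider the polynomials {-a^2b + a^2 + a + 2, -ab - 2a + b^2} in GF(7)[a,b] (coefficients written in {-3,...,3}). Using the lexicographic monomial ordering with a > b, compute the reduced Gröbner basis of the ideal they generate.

f_1 = -a^2b + a^2 + a + 2, LT = a^2b.
f_2 = -ab - 2a + b^2, LT = ab.

S(f_1,f_2): lcm = a^2b. S = -3a^2 + ab^2 - a - 2.
  leading term a^2: no divisor's leading term divides it; move -3a^2 to the remainder.
  leading term ab^2: subtract (-b)·f_2 from ab^2 - a - 2 → -2ab - a + b^3 - 2
  leading term ab: subtract (2)·f_2 from -2ab - a + b^3 - 2 → 3a + b^3 - 2b^2 - 2
  leading term a: no divisor's leading term divides it; move 3a to the remainder.
  leading term b^3: no divisor's leading term divides it; move b^3 to the remainder.
  leading term b^2: no divisor's leading term divides it; move -2b^2 to the remainder.
  leading term 1: no divisor's leading term divides it; move -2 to the remainder.
  remainder -3a^2 + 3a + b^3 - 2b^2 - 2 ≠ 0; add g_3 = -3a^2 + 3a + b^3 - 2b^2 - 2 to the basis.

S(f_1,g_3): lcm = a^2b. S = -a^2 + ab - a - 2b^4 - 3b^3 - 3b - 2.
  leading term a^2: subtract (-2)·g_3 from -a^2 + ab - a - 2b^4 - 3b^3 - 3b - 2 → ab - 2a - 2b^4 - b^3 + 3b^2 - 3b + 1
  leading term ab: subtract (-1)·f_2 from ab - 2a - 2b^4 - b^3 + 3b^2 - 3b + 1 → 3a - 2b^4 - b^3 - 3b^2 - 3b + 1
  leading term a: no divisor's leading term divides it; move 3a to the remainder.
  leading term b^4: no divisor's leading term divides it; move -2b^4 to the remainder.
  leading term b^3: no divisor's leading term divides it; move -b^3 to the remainder.
  leading term b^2: no divisor's leading term divides it; move -3b^2 to the remainder.
  leading term b: no divisor's leading term divides it; move -3b to the remainder.
  leading term 1: no divisor's leading term divides it; move 1 to the remainder.
  remainder 3a - 2b^4 - b^3 - 3b^2 - 3b + 1 ≠ 0; add g_4 = 3a - 2b^4 - b^3 - 3b^2 - 3b + 1 to the basis.

S(f_1,g_4): lcm = a^2b. S = -a^2 + 3ab^5 - 2ab^4 + ab^3 + ab^2 + 2ab - a - 2.
  leading term a^2: subtract (-2)·g_3 from -a^2 + 3ab^5 - 2ab^4 + ab^3 + ab^2 + 2ab - a - 2 → 3ab^5 - 2ab^4 + ab^3 + ab^2 + 2ab - 2a + 2b^3 + 3b^2 + 1
  leading term ab^5: subtract (-3b^4)·f_2 from 3ab^5 - 2ab^4 + ab^3 + ab^2 + 2ab - 2a + 2b^3 + 3b^2 + 1 → -ab^4 + ab^3 + ab^2 + 2ab - 2a + 3b^6 + 2b^3 + 3b^2 + 1
  leading term ab^4: subtract (b^3)·f_2 from -ab^4 + ab^3 + ab^2 + 2ab - 2a + 3b^6 + 2b^3 + 3b^2 + 1 → 3ab^3 + ab^2 + 2ab - 2a + 3b^6 - b^5 + 2b^3 + 3b^2 + 1
  leading term ab^3: subtract (-3b^2)·f_2 from 3ab^3 + ab^2 + 2ab - 2a + 3b^6 - b^5 + 2b^3 + 3b^2 + 1 → 2ab^2 + 2ab - 2a + 3b^6 - b^5 + 3b^4 + 2b^3 + 3b^2 + 1
  leading term ab^2: subtract (-2b)·f_2 from 2ab^2 + 2ab - 2a + 3b^6 - b^5 + 3b^4 + 2b^3 + 3b^2 + 1 → -2ab - 2a + 3b^6 - b^5 + 3b^4 - 3b^3 + 3b^2 + 1
  leading term ab: subtract (2)·f_2 from -2ab - 2a + 3b^6 - b^5 + 3b^4 - 3b^3 + 3b^2 + 1 → 2a + 3b^6 - b^5 + 3b^4 - 3b^3 + b^2 + 1
  leading term a: subtract (3)·g_4 from 2a + 3b^6 - b^5 + 3b^4 - 3b^3 + b^2 + 1 → 3b^6 - b^5 + 2b^4 + 3b^2 + 2b - 2
  leading term b^6: no divisor's leading term divides it; move 3b^6 to the remainder.
  leading term b^5: no divisor's leading term divides it; move -b^5 to the remainder.
  leading term b^4: no divisor's leading term divides it; move 2b^4 to the remainder.
  leading term b^2: no divisor's leading term divides it; move 3b^2 to the remainder.
  leading term b: no divisor's leading term divides it; move 2b to the remainder.
  leading term 1: no divisor's leading term divides it; move -2 to the remainder.
  remainder 3b^6 - b^5 + 2b^4 + 3b^2 + 2b - 2 ≠ 0; add g_5 = 3b^6 - b^5 + 2b^4 + 3b^2 + 2b - 2 to the basis.

S(f_2,g_4): lcm = ab. S = 2a + 3b^5 - 2b^4 + b^3 + 2b.
  leading term a: subtract (3)·g_4 from 2a + 3b^5 - 2b^4 + b^3 + 2b → 3b^5 - 3b^4 - 3b^3 + 2b^2 - 3b - 3
  leading term b^5: no divisor's leading term divides it; move 3b^5 to the remainder.
  leading term b^4: no divisor's leading term divides it; move -3b^4 to the remainder.
  leading term b^3: no divisor's leading term divides it; move -3b^3 to the remainder.
  leading term b^2: no divisor's leading term divides it; move 2b^2 to the remainder.
  leading term b: no divisor's leading term divides it; move -3b to the remainder.
  leading term 1: no divisor's leading term divides it; move -3 to the remainder.
  remainder 3b^5 - 3b^4 - 3b^3 + 2b^2 - 3b - 3 ≠ 0; add g_6 = 3b^5 - 3b^4 - 3b^3 + 2b^2 - 3b - 3 to the basis.

The other S-polynomials (S(f_2,g_3), S(g_3,g_4), S(f_1,g_5), S(f_2,g_5), S(g_3,g_5), S(g_4,g_5), S(f_1,g_6), S(f_2,g_6), S(g_3,g_6), S(g_4,g_6), S(g_5,g_6)) all reduce to 0 modulo the current basis, so we have a Gröbner basis.
Inter-reduce: drop elements whose leading term is divisible by another's, tail-reduce, and make monic.

G = {a - 3b^4 + 2b^3 - b^2 - b - 2, b^5 - b^4 - b^3 + 3b^2 - b - 1}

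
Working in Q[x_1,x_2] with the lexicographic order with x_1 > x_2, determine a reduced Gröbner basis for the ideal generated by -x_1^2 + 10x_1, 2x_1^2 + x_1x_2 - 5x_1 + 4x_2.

G = {x_1 + 14/15x_2, x_2^2 + 75/7x_2}

f_1 = -x_1^2 + 10x_1, LT = x_1^2.
f_2 = 2x_1^2 + x_1x_2 - 5x_1 + 4x_2, LT = x_1^2.

S(f_1,f_2): lcm = x_1^2. S = -1/2x_1x_2 - 15/2x_1 - 2x_2.
  leading term x_1x_2: no divisor's leading term divides it; move -1/2x_1x_2 to the remainder.
  leading term x_1: no divisor's leading term divides it; move -15/2x_1 to the remainder.
  leading term x_2: no divisor's leading term divides it; move -2x_2 to the remainder.
  remainder -1/2x_1x_2 - 15/2x_1 - 2x_2 ≠ 0; add g_3 = -1/2x_1x_2 - 15/2x_1 - 2x_2 to the basis.

S(f_1,g_3): lcm = x_1^2x_2. S = -15x_1^2 - 14x_1x_2.
  leading term x_1^2: subtract (15)·f_1 from -15x_1^2 - 14x_1x_2 → -14x_1x_2 - 150x_1
  leading term x_1x_2: subtract (28)·g_3 from -14x_1x_2 - 150x_1 → 60x_1 + 56x_2
  leading term x_1: no divisor's leading term divides it; move 60x_1 to the remainder.
  leading term x_2: no divisor's leading term divides it; move 56x_2 to the remainder.
  remainder 60x_1 + 56x_2 ≠ 0; add g_4 = 60x_1 + 56x_2 to the basis.

S(f_2,g_3): lcm = x_1^2x_2. S = -15x_1^2 + 1/2x_1x_2^2 - 13/2x_1x_2 + 2x_2^2.
  leading term x_1^2: subtract (15)·f_1 from -15x_1^2 + 1/2x_1x_2^2 - 13/2x_1x_2 + 2x_2^2 → 1/2x_1x_2^2 - 13/2x_1x_2 - 150x_1 + 2x_2^2
  leading term x_1x_2^2: subtract (-x_2)·g_3 from 1/2x_1x_2^2 - 13/2x_1x_2 - 150x_1 + 2x_2^2 → -14x_1x_2 - 150x_1
  leading term x_1x_2: subtract (28)·g_3 from -14x_1x_2 - 150x_1 → 60x_1 + 56x_2
  leading term x_1: subtract (1)·g_4 from 60x_1 + 56x_2 → 0
  remainder 0.

S(f_1,g_4): lcm = x_1^2. S = -14/15x_1x_2 - 10x_1.
  leading term x_1x_2: subtract (28/15)·g_3 from -14/15x_1x_2 - 10x_1 → 4x_1 + 56/15x_2
  leading term x_1: subtract (1/15)·g_4 from 4x_1 + 56/15x_2 → 0
  remainder 0.

S(f_2,g_4): lcm = x_1^2. S = -13/30x_1x_2 - 5/2x_1 + 2x_2.
  leading term x_1x_2: subtract (13/15)·g_3 from -13/30x_1x_2 - 5/2x_1 + 2x_2 → 4x_1 + 56/15x_2
  leading term x_1: subtract (1/15)·g_4 from 4x_1 + 56/15x_2 → 0
  remainder 0.

S(g_3,g_4): lcm = x_1x_2. S = 15x_1 - 14/15x_2^2 + 4x_2.
  leading term x_1: subtract (1/4)·g_4 from 15x_1 - 14/15x_2^2 + 4x_2 → -14/15x_2^2 - 10x_2
  leading term x_2^2: no divisor's leading term divides it; move -14/15x_2^2 to the remainder.
  leading term x_2: no divisor's leading term divides it; move -10x_2 to the remainder.
  remainder -14/15x_2^2 - 10x_2 ≠ 0; add g_5 = -14/15x_2^2 - 10x_2 to the basis.

S(f_1,g_5): leading monomials are coprime, so the S-polynomial reduces to 0 (Buchberger's first criterion).
S(f_2,g_5): leading monomials are coprime, so the S-polynomial reduces to 0 (Buchberger's first criterion).
S(g_3,g_5): lcm = x_1x_2^2. S = 30/7x_1x_2 + 4x_2^2.
  leading term x_1x_2: subtract (-60/7)·g_3 from 30/7x_1x_2 + 4x_2^2 → -450/7x_1 + 4x_2^2 - 120/7x_2
  leading term x_1: subtract (-15/14)·g_4 from -450/7x_1 + 4x_2^2 - 120/7x_2 → 4x_2^2 + 300/7x_2
  leading term x_2^2: subtract (-30/7)·g_5 from 4x_2^2 + 300/7x_2 → 0
  remainder 0.

S(g_4,g_5): leading monomials are coprime, so the S-polynomial reduces to 0 (Buchberger's first criterion).
Every S-polynomial of the final basis reduces to 0, so we have a Gröbner basis.
Inter-reduce: drop elements whose leading term is divisible by another's, tail-reduce, and make monic.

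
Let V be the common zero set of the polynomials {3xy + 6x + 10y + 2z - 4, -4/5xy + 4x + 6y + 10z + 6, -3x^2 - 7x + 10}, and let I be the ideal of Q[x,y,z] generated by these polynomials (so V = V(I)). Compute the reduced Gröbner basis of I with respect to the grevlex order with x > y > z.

G = {z^2 - 11z - 12, x + 1/3z - 2/3, y + z + 1}

f_1 = 3xy + 6x + 10y + 2z - 4, LT = xy.
f_2 = -4/5xy + 4x + 6y + 10z + 6, LT = xy.
f_3 = -3x^2 - 7x + 10, LT = x^2.

S(f_1,f_2): lcm = xy. S = 7x + 65/6y + 79/6z + 37/6.
  leading term x: no divisor's leading term divides it; move 7x to the remainder.
  leading term y: no divisor's leading term divides it; move 65/6y to the remainder.
  leading term z: no divisor's leading term divides it; move 79/6z to the remainder.
  leading term 1: no divisor's leading term divides it; move 37/6 to the remainder.
  remainder 7x + 65/6y + 79/6z + 37/6 ≠ 0; add g_4 = 7x + 65/6y + 79/6z + 37/6 to the basis.

S(f_1,f_3): lcm = x^2y. S = 2x^2 + xy + 2/3xz - 4/3x + 10/3y.
  leading term x^2: subtract (-2/3)·f_3 from 2x^2 + xy + 2/3xz - 4/3x + 10/3y → xy + 2/3xz - 6x + 10/3y + 20/3
  leading term xy: subtract (1/3)·f_1 from xy + 2/3xz - 6x + 10/3y + 20/3 → 2/3xz - 8x - 2/3z + 8
  leading term xz: subtract (2/21z)·g_4 from 2/3xz - 8x - 2/3z + 8 → -65/63yz - 79/63z^2 - 8x - 79/63z + 8
  leading term yz: no divisor's leading term divides it; move -65/63yz to the remainder.
  leading term z^2: no divisor's leading term divides it; move -79/63z^2 to the remainder.
  leading term x: subtract (-8/7)·g_4 from -8x - 79/63z + 8 → 260/21y + 869/63z + 316/21
  leading term y: no divisor's leading term divides it; move 260/21y to the remainder.
  leading term z: no divisor's leading term divides it; move 869/63z to the remainder.
  leading term 1: no divisor's leading term divides it; move 316/21 to the remainder.
  remainder -65/63yz - 79/63z^2 + 260/21y + 869/63z + 316/21 ≠ 0; add g_5 = -65/63yz - 79/63z^2 + 260/21y + 869/63z + 316/21 to the basis.

S(f_2,f_3): lcm = x^2y. S = -5x^2 - 59/6xy - 25/2xz - 15/2x + 10/3y.
  leading term x^2: subtract (5/3)·f_3 from -5x^2 - 59/6xy - 25/2xz - 15/2x + 10/3y → -59/6xy - 25/2xz + 25/6x + 10/3y - 50/3
  leading term xy: subtract (-59/18)·f_1 from -59/6xy - 25/2xz + 25/6x + 10/3y - 50/3 → -25/2xz + 143/6x + 325/9y + 59/9z - 268/9
  leading term xz: subtract (-25/14z)·g_4 from -25/2xz + 143/6x + 325/9y + 59/9z - 268/9 → 1625/84yz + 1975/84z^2 + 143/6x + 325/9y + 4427/252z - 268/9
  leading term yz: subtract (-75/4)·g_5 from 1625/84yz + 1975/84z^2 + 143/6x + 325/9y + 4427/252z - 268/9 → 143/6x + 16900/63y + 34801/126z + 15899/63
  leading term x: subtract (143/42)·g_4 from 143/6x + 16900/63y + 34801/126z + 15899/63 → 19435/84y + 19435/84z + 19435/84
  leading term y: no divisor's leading term divides it; move 19435/84y to the remainder.
  leading term z: no divisor's leading term divides it; move 19435/84z to the remainder.
  leading term 1: no divisor's leading term divides it; move 19435/84 to the remainder.
  remainder 19435/84y + 19435/84z + 19435/84 ≠ 0; add g_6 = 19435/84y + 19435/84z + 19435/84 to the basis.

S(f_1,g_4): lcm = xy. S = -65/42y^2 - 79/42yz + 2x + 103/42y + 2/3z - 4/3.
  leading term y^2: subtract (-2/299y)·g_6 from -65/42y^2 - 79/42yz + 2x + 103/42y + 2/3z - 4/3 → -1/3yz + 2x + 4y + 2/3z - 4/3
  leading term yz: subtract (21/65)·g_5 from -1/3yz + 2x + 4y + 2/3z - 4/3 → 79/195z^2 + 2x - 739/195z - 1208/195
  leading term z^2: no divisor's leading term divides it; move 79/195z^2 to the remainder.
  leading term x: subtract (2/7)·g_4 from 2x - 739/195z - 1208/195 → -65/21y - 3436/455z - 10861/1365
  leading term y: subtract (-4/299)·g_6 from -65/21y - 3436/455z - 10861/1365 → -869/195z - 316/65
  leading term z: no divisor's leading term divides it; move -869/195z to the remainder.
  leading term 1: no divisor's leading term divides it; move -316/65 to the remainder.
  remainder 79/195z^2 - 869/195z - 316/65 ≠ 0; add g_7 = 79/195z^2 - 869/195z - 316/65 to the basis.

The other S-polynomials (S(f_2,g_4), S(f_3,g_4), S(f_1,g_5), S(f_2,g_5), S(f_3,g_5), S(g_4,g_5), S(f_1,g_6), S(f_2,g_6), S(f_3,g_6), S(g_4,g_6), S(g_5,g_6), S(f_1,g_7), S(f_2,g_7), S(f_3,g_7), S(g_4,g_7), S(g_5,g_7), S(g_6,g_7)) all reduce to 0 modulo the current basis, so we have a Gröbner basis.
Inter-reduce: drop elements whose leading term is divisible by another's, tail-reduce, and make monic.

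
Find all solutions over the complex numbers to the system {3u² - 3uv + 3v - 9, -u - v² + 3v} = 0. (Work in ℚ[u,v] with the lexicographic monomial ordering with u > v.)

{(2, 1), (0, 3), (-sqrt(5), 1/2 - sqrt(5)/2), (sqrt(5), 1/2 + sqrt(5)/2)}

Compute a lex Gröbner basis by Buchberger's algorithm.
f_1 = 3u² - 3uv + 3v - 9, LT = u².
f_2 = -u - v² + 3v, LT = u.

S(f_1,f_2): lcm = u². S = -uv² + 2uv + v - 3.
  reduce S modulo (f_1, f_2):
  remainder v⁴ - 5v³ + 6v² + v - 3 ≠ 0; add h_3 = v⁴ - 5v³ + 6v² + v - 3 to the basis.

The other S-polynomials (S(f_1,h_3), S(f_2,h_3)) all reduce to 0 modulo the current basis, so we have a Gröbner basis.
Inter-reduce: drop elements whose leading term is divisible by another's, tail-reduce, and make monic.
Reduced Gröbner basis: {u + v² - 3v, v⁴ - 5v³ + 6v² + v - 3}.

Since the basis is lex-ordered, v⁴ - 5v³ + 6v² + v - 3 is univariate in v. Its roots are {1, 3, 1/2 - sqrt(5)/2, 1/2 + sqrt(5)/2}. Back-substituting each root into the other basis elements fixes the other coordinates.
  v = 1: the earlier basis element becomes u - 2 = 0, giving u = 2 — point (2, 1).
  v = 3: the earlier basis element becomes u = 0, giving u = 0 — point (0, 3).
  v = 1/2 - sqrt(5)/2: the earlier basis element becomes u + sqrt(5) = 0, giving u = -sqrt(5) — point (-sqrt(5), 1/2 - sqrt(5)/2).
  v = 1/2 + sqrt(5)/2: the earlier basis element becomes u - sqrt(5) = 0, giving u = sqrt(5) — point (sqrt(5), 1/2 + sqrt(5)/2).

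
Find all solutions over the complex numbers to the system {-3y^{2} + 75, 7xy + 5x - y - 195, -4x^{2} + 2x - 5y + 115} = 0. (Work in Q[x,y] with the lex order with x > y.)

Compute a lex Gröbner basis by Buchberger's algorithm.
f_1 = -3y^{2} + 75, LT = y^{2}.
f_2 = 7xy + 5x - y - 195, LT = xy.
f_3 = -4x^{2} + 2x - 5y + 115, LT = x^{2}.

S(f_1,f_2): lcm = xy^{2}. S = -\tfrac{5}{7}xy - 25x + \tfrac{1}{7}y^{2} + \tfrac{195}{7}y.
  leading term xy: subtract (-\tfrac{5}{49})·f_2 from -\tfrac{5}{7}xy - 25x + \tfrac{1}{7}y^{2} + \tfrac{195}{7}y → -\tfrac{1200}{49}x + \tfrac{1}{7}y^{2} + \tfrac{1360}{49}y - \tfrac{975}{49}
  leading term x: no divisor's leading term divides it; move -\tfrac{1200}{49}x to the remainder.
  leading term y^{2}: subtract (-\tfrac{1}{21})·f_1 from \tfrac{1}{7}y^{2} + \tfrac{1360}{49}y - \tfrac{975}{49} → \tfrac{1360}{49}y - \tfrac{800}{49}
  leading term y: no divisor's leading term divides it; move \tfrac{1360}{49}y to the remainder.
  leading term 1: no divisor's leading term divides it; move -\tfrac{800}{49} to the remainder.
  remainder -\tfrac{1200}{49}x + \tfrac{1360}{49}y - \tfrac{800}{49} ≠ 0; add h_4 = -\tfrac{1200}{49}x + \tfrac{1360}{49}y - \tfrac{800}{49} to the basis.

S(f_2,f_3): lcm = x^{2}y. S = \tfrac{5}{7}x^{2} + \tfrac{5}{14}xy - \tfrac{195}{7}x - \tfrac{5}{4}y^{2} + \tfrac{115}{4}y.
  leading term x^{2}: subtract (-\tfrac{5}{28})·f_3 from \tfrac{5}{7}x^{2} + \tfrac{5}{14}xy - \tfrac{195}{7}x - \tfrac{5}{4}y^{2} + \tfrac{115}{4}y → \tfrac{5}{14}xy - \tfrac{55}{2}x - \tfrac{5}{4}y^{2} + \tfrac{195}{7}y + \tfrac{575}{28}
  leading term xy: subtract (\tfrac{5}{98})·f_2 from \tfrac{5}{14}xy - \tfrac{55}{2}x - \tfrac{5}{4}y^{2} + \tfrac{195}{7}y + \tfrac{575}{28} → -\tfrac{1360}{49}x - \tfrac{5}{4}y^{2} + \tfrac{2735}{98}y + \tfrac{5975}{196}
  leading term x: subtract (\tfrac{17}{15})·h_4 from -\tfrac{1360}{49}x - \tfrac{5}{4}y^{2} + \tfrac{2735}{98}y + \tfrac{5975}{196} → -\tfrac{5}{4}y^{2} - \tfrac{149}{42}y + \tfrac{4115}{84}
  leading term y^{2}: subtract (\tfrac{5}{12})·f_1 from -\tfrac{5}{4}y^{2} - \tfrac{149}{42}y + \tfrac{4115}{84} → -\tfrac{149}{42}y + \tfrac{745}{42}
  leading term y: no divisor's leading term divides it; move -\tfrac{149}{42}y to the remainder.
  leading term 1: no divisor's leading term divides it; move \tfrac{745}{42} to the remainder.
  remainder -\tfrac{149}{42}y + \tfrac{745}{42} ≠ 0; add h_5 = -\tfrac{149}{42}y + \tfrac{745}{42} to the basis.

The other S-polynomials (S(f_1,f_3), S(f_1,h_4), S(f_2,h_4), S(f_3,h_4), S(f_1,h_5), S(f_2,h_5), S(f_3,h_5), S(h_4,h_5)) all reduce to 0 modulo the current basis, so we have a Gröbner basis.
Inter-reduce: drop elements whose leading term is divisible by another's, tail-reduce, and make monic.
Reduced Gröbner basis: {x - 5, y - 5}.

From the last basis element, y - 5 = 0, so y takes values in {5}. Each choice, substituted upward through the basis, yields the corresponding point(s) of the solution set.
  y = 5: the earlier basis element becomes x - 5 = 0, giving x = 5 — point (5, 5).

{(5, 5)}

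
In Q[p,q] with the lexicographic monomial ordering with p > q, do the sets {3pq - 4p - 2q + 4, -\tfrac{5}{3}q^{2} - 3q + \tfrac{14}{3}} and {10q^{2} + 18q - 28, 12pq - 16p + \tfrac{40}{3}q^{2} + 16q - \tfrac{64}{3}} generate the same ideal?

Yes, the ideals are equal.

For a fixed monomial order, each ideal has a unique reduced Gröbner basis; comparing bases decides equality.
Buchberger on the first generating set:
f_1 = 3pq - 4p - 2q + 4, LT = pq.
f_2 = -\tfrac{5}{3}q^{2} - 3q + \tfrac{14}{3}, LT = q^{2}.

S(f_1,f_2): lcm = pq^{2}. S = -\tfrac{47}{15}pq + \tfrac{14}{5}p - \tfrac{2}{3}q^{2} + \tfrac{4}{3}q.
  leading term pq: subtract (-\tfrac{47}{45})·f_1 from -\tfrac{47}{15}pq + \tfrac{14}{5}p - \tfrac{2}{3}q^{2} + \tfrac{4}{3}q → -\tfrac{62}{45}p - \tfrac{2}{3}q^{2} - \tfrac{34}{45}q + \tfrac{188}{45}
  leading term p: no divisor's leading term divides it; move -\tfrac{62}{45}p to the remainder.
  leading term q^{2}: subtract (\tfrac{2}{5})·f_2 from -\tfrac{2}{3}q^{2} - \tfrac{34}{45}q + \tfrac{188}{45} → \tfrac{4}{9}q + \tfrac{104}{45}
  leading term q: no divisor's leading term divides it; move \tfrac{4}{9}q to the remainder.
  leading term 1: no divisor's leading term divides it; move \tfrac{104}{45} to the remainder.
  remainder -\tfrac{62}{45}p + \tfrac{4}{9}q + \tfrac{104}{45} ≠ 0; add g_3 = -\tfrac{62}{45}p + \tfrac{4}{9}q + \tfrac{104}{45} to the basis.

S(f_1,g_3): lcm = pq. S = -\tfrac{4}{3}p + \tfrac{10}{31}q^{2} + \tfrac{94}{93}q + \tfrac{4}{3}.
  leading term p: subtract (\tfrac{30}{31})·g_3 from -\tfrac{4}{3}p + \tfrac{10}{31}q^{2} + \tfrac{94}{93}q + \tfrac{4}{3} → \tfrac{10}{31}q^{2} + \tfrac{18}{31}q - \tfrac{28}{31}
  leading term q^{2}: subtract (-\tfrac{6}{31})·f_2 from \tfrac{10}{31}q^{2} + \tfrac{18}{31}q - \tfrac{28}{31} → 0
  remainder 0.

S(f_2,g_3): leading monomials are coprime, so the S-polynomial reduces to 0 (Buchberger's first criterion).
Every S-polynomial of the final basis reduces to 0, so we have a Gröbner basis.
Inter-reduce: drop elements whose leading term is divisible by another's, tail-reduce, and make monic.
Reduced Gröbner basis: {p - \tfrac{10}{31}q - \tfrac{52}{31}, q^{2} + \tfrac{9}{5}q - \tfrac{14}{5}}.

Buchberger on the second generating set:
h_1 = 10q^{2} + 18q - 28, LT = q^{2}.
h_2 = 12pq - 16p + \tfrac{40}{3}q^{2} + 16q - \tfrac{64}{3}, LT = pq.

S(h_1,h_2): lcm = pq^{2}. S = \tfrac{47}{15}pq - \tfrac{14}{5}p - \tfrac{10}{9}q^{3} - \tfrac{4}{3}q^{2} + \tfrac{16}{9}q.
  leading term pq: subtract (\tfrac{47}{180})·h_2 from \tfrac{47}{15}pq - \tfrac{14}{5}p - \tfrac{10}{9}q^{3} - \tfrac{4}{3}q^{2} + \tfrac{16}{9}q → \tfrac{62}{45}p - \tfrac{10}{9}q^{3} - \tfrac{130}{27}q^{2} - \tfrac{12}{5}q + \tfrac{752}{135}
  leading term p: no divisor's leading term divides it; move \tfrac{62}{45}p to the remainder.
  leading term q^{3}: subtract (-\tfrac{1}{9}q)·h_1 from -\tfrac{10}{9}q^{3} - \tfrac{130}{27}q^{2} - \tfrac{12}{5}q + \tfrac{752}{135} → -\tfrac{76}{27}q^{2} - \tfrac{248}{45}q + \tfrac{752}{135}
  leading term q^{2}: subtract (-\tfrac{38}{135})·h_1 from -\tfrac{76}{27}q^{2} - \tfrac{248}{45}q + \tfrac{752}{135} → -\tfrac{4}{9}q - \tfrac{104}{45}
  leading term q: no divisor's leading term divides it; move -\tfrac{4}{9}q to the remainder.
  leading term 1: no divisor's leading term divides it; move -\tfrac{104}{45} to the remainder.
  remainder \tfrac{62}{45}p - \tfrac{4}{9}q - \tfrac{104}{45} ≠ 0; add k_3 = \tfrac{62}{45}p - \tfrac{4}{9}q - \tfrac{104}{45} to the basis.

S(h_1,k_3): leading monomials are coprime, so the S-polynomial reduces to 0 (Buchberger's first criterion).
S(h_2,k_3): lcm = pq. S = -\tfrac{4}{3}p + \tfrac{400}{279}q^{2} + \tfrac{280}{93}q - \tfrac{16}{9}.
  leading term p: subtract (-\tfrac{30}{31})·k_3 from -\tfrac{4}{3}p + \tfrac{400}{279}q^{2} + \tfrac{280}{93}q - \tfrac{16}{9} → \tfrac{400}{279}q^{2} + \tfrac{80}{31}q - \tfrac{1120}{279}
  leading term q^{2}: subtract (\tfrac{40}{279})·h_1 from \tfrac{400}{279}q^{2} + \tfrac{80}{31}q - \tfrac{1120}{279} → 0
  remainder 0.

Every S-polynomial of the final basis reduces to 0, so we have a Gröbner basis.
Inter-reduce: drop elements whose leading term is divisible by another's, tail-reduce, and make monic.
Reduced Gröbner basis: {p - \tfrac{10}{31}q - \tfrac{52}{31}, q^{2} + \tfrac{9}{5}q - \tfrac{14}{5}}.

These coincide, so the ideals are equal.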